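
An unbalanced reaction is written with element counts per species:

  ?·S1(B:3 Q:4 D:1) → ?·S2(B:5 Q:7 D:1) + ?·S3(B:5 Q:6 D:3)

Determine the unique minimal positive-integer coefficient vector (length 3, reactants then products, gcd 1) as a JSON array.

Coefficients: [5, 2, 1]

B: 5·3 = 15 | 2·5+1·5 = 15
Q: 5·4 = 20 | 2·7+1·6 = 20
D: 5·1 = 5 | 2·1+1·3 = 5
gcd(5,2,1) = 1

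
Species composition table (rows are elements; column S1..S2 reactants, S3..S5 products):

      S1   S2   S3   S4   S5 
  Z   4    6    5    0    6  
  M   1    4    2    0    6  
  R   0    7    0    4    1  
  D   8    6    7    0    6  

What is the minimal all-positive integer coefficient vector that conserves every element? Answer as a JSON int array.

Z: 2·4+3·6 = 26 | 4·5+5·0+1·6 = 26
M: 2·1+3·4 = 14 | 4·2+5·0+1·6 = 14
R: 2·0+3·7 = 21 | 4·0+5·4+1·1 = 21
D: 2·8+3·6 = 34 | 4·7+5·0+1·6 = 34
gcd(2,3,4,5,1) = 1

Coefficients: [2, 3, 4, 5, 1]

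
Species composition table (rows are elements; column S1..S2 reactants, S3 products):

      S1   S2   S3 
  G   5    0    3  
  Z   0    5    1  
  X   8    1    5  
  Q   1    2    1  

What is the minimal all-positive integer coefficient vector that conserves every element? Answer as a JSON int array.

G: 3·5+1·0 = 15 | 5·3 = 15
Z: 3·0+1·5 = 5 | 5·1 = 5
X: 3·8+1·1 = 25 | 5·5 = 25
Q: 3·1+1·2 = 5 | 5·1 = 5
gcd(3,1,5) = 1

Coefficients: [3, 1, 5]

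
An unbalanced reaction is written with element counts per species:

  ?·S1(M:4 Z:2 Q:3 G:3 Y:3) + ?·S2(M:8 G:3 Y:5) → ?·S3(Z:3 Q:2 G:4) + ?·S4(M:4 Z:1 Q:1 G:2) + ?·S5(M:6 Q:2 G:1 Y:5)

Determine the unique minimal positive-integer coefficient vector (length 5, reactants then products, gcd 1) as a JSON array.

Coefficients: [5, 1, 3, 1, 4]

M: 5·4+1·8 = 28 | 3·0+1·4+4·6 = 28
Z: 5·2+1·0 = 10 | 3·3+1·1+4·0 = 10
Q: 5·3+1·0 = 15 | 3·2+1·1+4·2 = 15
G: 5·3+1·3 = 18 | 3·4+1·2+4·1 = 18
Y: 5·3+1·5 = 20 | 3·0+1·0+4·5 = 20
gcd(5,1,3,1,4) = 1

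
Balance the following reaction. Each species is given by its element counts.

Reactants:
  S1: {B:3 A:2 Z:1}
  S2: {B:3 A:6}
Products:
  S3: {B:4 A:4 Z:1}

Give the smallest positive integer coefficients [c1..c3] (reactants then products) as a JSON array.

B: 3·3+1·3 = 12 | 3·4 = 12
A: 3·2+1·6 = 12 | 3·4 = 12
Z: 3·1+1·0 = 3 | 3·1 = 3
gcd(3,1,3) = 1

Coefficients: [3, 1, 3]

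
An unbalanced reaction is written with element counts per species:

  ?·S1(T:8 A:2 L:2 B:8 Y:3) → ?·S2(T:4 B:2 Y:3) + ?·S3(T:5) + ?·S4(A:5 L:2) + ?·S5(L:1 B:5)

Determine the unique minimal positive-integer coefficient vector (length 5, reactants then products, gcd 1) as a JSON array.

T: 5·8 = 40 | 5·4+4·5+2·0+6·0 = 40
A: 5·2 = 10 | 5·0+4·0+2·5+6·0 = 10
L: 5·2 = 10 | 5·0+4·0+2·2+6·1 = 10
B: 5·8 = 40 | 5·2+4·0+2·0+6·5 = 40
Y: 5·3 = 15 | 5·3+4·0+2·0+6·0 = 15
gcd(5,5,4,2,6) = 1

Coefficients: [5, 5, 4, 2, 6]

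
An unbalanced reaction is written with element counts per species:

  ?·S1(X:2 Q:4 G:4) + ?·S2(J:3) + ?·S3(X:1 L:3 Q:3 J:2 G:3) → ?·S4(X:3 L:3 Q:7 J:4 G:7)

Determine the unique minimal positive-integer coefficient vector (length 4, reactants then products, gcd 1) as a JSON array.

Coefficients: [3, 2, 3, 3]

X: 3·2+2·0+3·1 = 9 | 3·3 = 9
L: 3·0+2·0+3·3 = 9 | 3·3 = 9
Q: 3·4+2·0+3·3 = 21 | 3·7 = 21
J: 3·0+2·3+3·2 = 12 | 3·4 = 12
G: 3·4+2·0+3·3 = 21 | 3·7 = 21
gcd(3,2,3,3) = 1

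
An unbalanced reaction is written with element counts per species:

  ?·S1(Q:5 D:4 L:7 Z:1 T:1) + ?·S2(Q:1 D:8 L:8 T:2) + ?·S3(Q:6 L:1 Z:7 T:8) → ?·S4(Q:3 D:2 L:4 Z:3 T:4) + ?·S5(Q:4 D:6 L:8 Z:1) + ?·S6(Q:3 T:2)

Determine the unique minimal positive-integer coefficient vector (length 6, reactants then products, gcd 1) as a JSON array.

Coefficients: [6, 2, 2, 5, 5, 3]

Q: 6·5+2·1+2·6 = 44 | 5·3+5·4+3·3 = 44
D: 6·4+2·8+2·0 = 40 | 5·2+5·6+3·0 = 40
L: 6·7+2·8+2·1 = 60 | 5·4+5·8+3·0 = 60
Z: 6·1+2·0+2·7 = 20 | 5·3+5·1+3·0 = 20
T: 6·1+2·2+2·8 = 26 | 5·4+5·0+3·2 = 26
gcd(6,2,2,5,5,3) = 1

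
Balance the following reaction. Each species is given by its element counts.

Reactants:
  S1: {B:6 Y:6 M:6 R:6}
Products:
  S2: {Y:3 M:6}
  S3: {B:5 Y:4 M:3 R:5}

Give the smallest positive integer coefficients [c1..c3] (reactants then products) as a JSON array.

B: 5·6 = 30 | 2·0+6·5 = 30
Y: 5·6 = 30 | 2·3+6·4 = 30
M: 5·6 = 30 | 2·6+6·3 = 30
R: 5·6 = 30 | 2·0+6·5 = 30
gcd(5,2,6) = 1

Coefficients: [5, 2, 6]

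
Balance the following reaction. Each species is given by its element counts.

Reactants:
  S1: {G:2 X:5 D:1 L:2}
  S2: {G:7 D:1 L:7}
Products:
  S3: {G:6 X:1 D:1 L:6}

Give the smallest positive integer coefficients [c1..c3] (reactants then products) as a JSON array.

Coefficients: [1, 4, 5]

G: 1·2+4·7 = 30 | 5·6 = 30
X: 1·5+4·0 = 5 | 5·1 = 5
D: 1·1+4·1 = 5 | 5·1 = 5
L: 1·2+4·7 = 30 | 5·6 = 30
gcd(1,4,5) = 1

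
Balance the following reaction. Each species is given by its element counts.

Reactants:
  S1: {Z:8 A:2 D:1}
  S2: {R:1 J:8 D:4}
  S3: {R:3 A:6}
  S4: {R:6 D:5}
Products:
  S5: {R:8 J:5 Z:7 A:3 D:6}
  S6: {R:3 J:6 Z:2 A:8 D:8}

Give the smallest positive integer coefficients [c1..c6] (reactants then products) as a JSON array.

R: 6·0+6·1+5·3+6·6 = 57 | 6·8+3·3 = 57
J: 6·0+6·8+5·0+6·0 = 48 | 6·5+3·6 = 48
Z: 6·8+6·0+5·0+6·0 = 48 | 6·7+3·2 = 48
A: 6·2+6·0+5·6+6·0 = 42 | 6·3+3·8 = 42
D: 6·1+6·4+5·0+6·5 = 60 | 6·6+3·8 = 60
gcd(6,6,5,6,6,3) = 1

Coefficients: [6, 6, 5, 6, 6, 3]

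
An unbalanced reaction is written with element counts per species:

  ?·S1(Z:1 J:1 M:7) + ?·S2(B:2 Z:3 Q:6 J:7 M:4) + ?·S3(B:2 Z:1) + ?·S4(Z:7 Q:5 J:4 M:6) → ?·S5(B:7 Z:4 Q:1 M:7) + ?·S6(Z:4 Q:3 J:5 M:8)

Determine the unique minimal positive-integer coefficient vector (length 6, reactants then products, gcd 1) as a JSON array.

Coefficients: [4, 1, 6, 1, 2, 3]

B: 4·0+1·2+6·2+1·0 = 14 | 2·7+3·0 = 14
Z: 4·1+1·3+6·1+1·7 = 20 | 2·4+3·4 = 20
Q: 4·0+1·6+6·0+1·5 = 11 | 2·1+3·3 = 11
J: 4·1+1·7+6·0+1·4 = 15 | 2·0+3·5 = 15
M: 4·7+1·4+6·0+1·6 = 38 | 2·7+3·8 = 38
gcd(4,1,6,1,2,3) = 1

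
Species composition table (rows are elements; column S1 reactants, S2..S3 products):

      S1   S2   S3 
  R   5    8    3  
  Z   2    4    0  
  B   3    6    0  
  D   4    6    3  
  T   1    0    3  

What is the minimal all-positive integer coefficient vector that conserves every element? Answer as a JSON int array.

Coefficients: [6, 3, 2]

R: 6·5 = 30 | 3·8+2·3 = 30
Z: 6·2 = 12 | 3·4+2·0 = 12
B: 6·3 = 18 | 3·6+2·0 = 18
D: 6·4 = 24 | 3·6+2·3 = 24
T: 6·1 = 6 | 3·0+2·3 = 6
gcd(6,3,2) = 1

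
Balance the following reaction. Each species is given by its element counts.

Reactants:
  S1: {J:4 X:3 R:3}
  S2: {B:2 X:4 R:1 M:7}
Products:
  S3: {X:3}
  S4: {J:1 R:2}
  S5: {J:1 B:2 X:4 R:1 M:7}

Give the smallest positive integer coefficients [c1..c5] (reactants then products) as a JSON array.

J: 2·4+5·0 = 8 | 2·0+3·1+5·1 = 8
B: 2·0+5·2 = 10 | 2·0+3·0+5·2 = 10
X: 2·3+5·4 = 26 | 2·3+3·0+5·4 = 26
R: 2·3+5·1 = 11 | 2·0+3·2+5·1 = 11
M: 2·0+5·7 = 35 | 2·0+3·0+5·7 = 35
gcd(2,5,2,3,5) = 1

Coefficients: [2, 5, 2, 3, 5]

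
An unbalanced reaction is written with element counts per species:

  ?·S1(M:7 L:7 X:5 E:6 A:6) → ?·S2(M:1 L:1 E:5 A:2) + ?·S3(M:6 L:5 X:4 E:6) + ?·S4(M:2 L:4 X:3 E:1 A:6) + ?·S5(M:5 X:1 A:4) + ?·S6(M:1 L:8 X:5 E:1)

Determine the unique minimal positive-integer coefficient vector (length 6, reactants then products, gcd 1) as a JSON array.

Coefficients: [4, 3, 1, 1, 3, 2]

M: 4·7 = 28 | 3·1+1·6+1·2+3·5+2·1 = 28
L: 4·7 = 28 | 3·1+1·5+1·4+3·0+2·8 = 28
X: 4·5 = 20 | 3·0+1·4+1·3+3·1+2·5 = 20
E: 4·6 = 24 | 3·5+1·6+1·1+3·0+2·1 = 24
A: 4·6 = 24 | 3·2+1·0+1·6+3·4+2·0 = 24
gcd(4,3,1,1,3,2) = 1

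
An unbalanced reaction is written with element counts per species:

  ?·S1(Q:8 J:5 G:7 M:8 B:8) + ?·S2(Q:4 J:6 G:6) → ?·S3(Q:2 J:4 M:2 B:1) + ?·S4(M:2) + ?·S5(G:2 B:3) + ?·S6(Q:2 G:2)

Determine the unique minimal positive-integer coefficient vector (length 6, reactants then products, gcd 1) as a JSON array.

Q: 2·8+1·4 = 20 | 4·2+4·0+4·0+6·2 = 20
J: 2·5+1·6 = 16 | 4·4+4·0+4·0+6·0 = 16
G: 2·7+1·6 = 20 | 4·0+4·0+4·2+6·2 = 20
M: 2·8+1·0 = 16 | 4·2+4·2+4·0+6·0 = 16
B: 2·8+1·0 = 16 | 4·1+4·0+4·3+6·0 = 16
gcd(2,1,4,4,4,6) = 1

Coefficients: [2, 1, 4, 4, 4, 6]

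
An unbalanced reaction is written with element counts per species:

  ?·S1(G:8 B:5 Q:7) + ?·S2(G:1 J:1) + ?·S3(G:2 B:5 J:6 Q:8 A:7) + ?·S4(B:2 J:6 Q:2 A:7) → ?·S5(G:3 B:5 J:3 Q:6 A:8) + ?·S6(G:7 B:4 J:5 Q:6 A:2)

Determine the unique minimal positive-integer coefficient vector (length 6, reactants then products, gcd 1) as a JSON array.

Coefficients: [2, 6, 1, 1, 1, 3]

G: 2·8+6·1+1·2+1·0 = 24 | 1·3+3·7 = 24
B: 2·5+6·0+1·5+1·2 = 17 | 1·5+3·4 = 17
J: 2·0+6·1+1·6+1·6 = 18 | 1·3+3·5 = 18
Q: 2·7+6·0+1·8+1·2 = 24 | 1·6+3·6 = 24
A: 2·0+6·0+1·7+1·7 = 14 | 1·8+3·2 = 14
gcd(2,6,1,1,1,3) = 1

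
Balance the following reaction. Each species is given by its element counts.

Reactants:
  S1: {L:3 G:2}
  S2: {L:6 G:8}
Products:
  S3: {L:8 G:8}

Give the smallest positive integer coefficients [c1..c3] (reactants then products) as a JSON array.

Coefficients: [4, 2, 3]

L: 4·3+2·6 = 24 | 3·8 = 24
G: 4·2+2·8 = 24 | 3·8 = 24
gcd(4,2,3) = 1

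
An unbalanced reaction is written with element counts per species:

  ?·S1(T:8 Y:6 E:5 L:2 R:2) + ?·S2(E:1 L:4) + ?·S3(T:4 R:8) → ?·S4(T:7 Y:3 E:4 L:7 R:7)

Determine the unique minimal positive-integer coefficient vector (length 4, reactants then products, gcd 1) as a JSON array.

Coefficients: [2, 6, 3, 4]

T: 2·8+6·0+3·4 = 28 | 4·7 = 28
Y: 2·6+6·0+3·0 = 12 | 4·3 = 12
E: 2·5+6·1+3·0 = 16 | 4·4 = 16
L: 2·2+6·4+3·0 = 28 | 4·7 = 28
R: 2·2+6·0+3·8 = 28 | 4·7 = 28
gcd(2,6,3,4) = 1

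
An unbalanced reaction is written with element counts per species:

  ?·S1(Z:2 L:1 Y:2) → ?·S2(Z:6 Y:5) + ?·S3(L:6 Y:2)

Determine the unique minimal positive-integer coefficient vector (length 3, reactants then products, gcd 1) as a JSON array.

Coefficients: [6, 2, 1]

Z: 6·2 = 12 | 2·6+1·0 = 12
L: 6·1 = 6 | 2·0+1·6 = 6
Y: 6·2 = 12 | 2·5+1·2 = 12
gcd(6,2,1) = 1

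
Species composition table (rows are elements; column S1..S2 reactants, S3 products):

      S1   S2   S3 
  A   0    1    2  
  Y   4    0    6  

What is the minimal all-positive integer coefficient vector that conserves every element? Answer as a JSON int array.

A: 3·0+4·1 = 4 | 2·2 = 4
Y: 3·4+4·0 = 12 | 2·6 = 12
gcd(3,4,2) = 1

Coefficients: [3, 4, 2]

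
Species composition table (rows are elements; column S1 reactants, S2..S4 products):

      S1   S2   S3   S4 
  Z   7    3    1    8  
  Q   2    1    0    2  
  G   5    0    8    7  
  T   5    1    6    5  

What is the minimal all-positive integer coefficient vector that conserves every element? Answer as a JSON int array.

Coefficients: [3, 4, 1, 1]

Z: 3·7 = 21 | 4·3+1·1+1·8 = 21
Q: 3·2 = 6 | 4·1+1·0+1·2 = 6
G: 3·5 = 15 | 4·0+1·8+1·7 = 15
T: 3·5 = 15 | 4·1+1·6+1·5 = 15
gcd(3,4,1,1) = 1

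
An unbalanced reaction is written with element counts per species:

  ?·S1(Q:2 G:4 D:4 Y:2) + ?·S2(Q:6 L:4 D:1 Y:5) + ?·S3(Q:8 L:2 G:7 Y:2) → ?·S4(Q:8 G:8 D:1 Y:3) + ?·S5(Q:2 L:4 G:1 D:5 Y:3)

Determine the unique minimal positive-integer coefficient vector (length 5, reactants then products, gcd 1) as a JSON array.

Coefficients: [3, 1, 2, 3, 2]

Q: 3·2+1·6+2·8 = 28 | 3·8+2·2 = 28
L: 3·0+1·4+2·2 = 8 | 3·0+2·4 = 8
G: 3·4+1·0+2·7 = 26 | 3·8+2·1 = 26
D: 3·4+1·1+2·0 = 13 | 3·1+2·5 = 13
Y: 3·2+1·5+2·2 = 15 | 3·3+2·3 = 15
gcd(3,1,2,3,2) = 1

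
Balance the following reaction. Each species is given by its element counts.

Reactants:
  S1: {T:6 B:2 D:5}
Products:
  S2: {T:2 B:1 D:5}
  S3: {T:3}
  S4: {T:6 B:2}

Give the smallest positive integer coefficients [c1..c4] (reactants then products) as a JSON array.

T: 6·6 = 36 | 6·2+2·3+3·6 = 36
B: 6·2 = 12 | 6·1+2·0+3·2 = 12
D: 6·5 = 30 | 6·5+2·0+3·0 = 30
gcd(6,6,2,3) = 1

Coefficients: [6, 6, 2, 3]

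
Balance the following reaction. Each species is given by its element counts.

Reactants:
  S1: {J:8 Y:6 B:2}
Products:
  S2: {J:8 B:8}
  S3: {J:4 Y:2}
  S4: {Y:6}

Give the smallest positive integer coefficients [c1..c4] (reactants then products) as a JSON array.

J: 4·8 = 32 | 1·8+6·4+2·0 = 32
Y: 4·6 = 24 | 1·0+6·2+2·6 = 24
B: 4·2 = 8 | 1·8+6·0+2·0 = 8
gcd(4,1,6,2) = 1

Coefficients: [4, 1, 6, 2]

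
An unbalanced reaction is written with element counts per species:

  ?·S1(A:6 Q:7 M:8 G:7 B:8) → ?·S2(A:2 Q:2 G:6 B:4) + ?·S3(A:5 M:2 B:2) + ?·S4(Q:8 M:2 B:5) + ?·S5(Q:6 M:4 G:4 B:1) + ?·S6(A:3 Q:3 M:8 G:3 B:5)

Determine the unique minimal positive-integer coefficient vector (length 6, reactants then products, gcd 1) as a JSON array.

A: 5·6 = 30 | 3·2+3·5+1·0+2·0+3·3 = 30
Q: 5·7 = 35 | 3·2+3·0+1·8+2·6+3·3 = 35
M: 5·8 = 40 | 3·0+3·2+1·2+2·4+3·8 = 40
G: 5·7 = 35 | 3·6+3·0+1·0+2·4+3·3 = 35
B: 5·8 = 40 | 3·4+3·2+1·5+2·1+3·5 = 40
gcd(5,3,3,1,2,3) = 1

Coefficients: [5, 3, 3, 1, 2, 3]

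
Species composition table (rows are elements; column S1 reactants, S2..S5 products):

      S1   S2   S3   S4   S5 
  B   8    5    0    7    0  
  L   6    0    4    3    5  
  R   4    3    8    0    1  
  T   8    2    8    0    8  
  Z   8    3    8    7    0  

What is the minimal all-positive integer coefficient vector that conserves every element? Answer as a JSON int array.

Coefficients: [6, 4, 1, 4, 4]

B: 6·8 = 48 | 4·5+1·0+4·7+4·0 = 48
L: 6·6 = 36 | 4·0+1·4+4·3+4·5 = 36
R: 6·4 = 24 | 4·3+1·8+4·0+4·1 = 24
T: 6·8 = 48 | 4·2+1·8+4·0+4·8 = 48
Z: 6·8 = 48 | 4·3+1·8+4·7+4·0 = 48
gcd(6,4,1,4,4) = 1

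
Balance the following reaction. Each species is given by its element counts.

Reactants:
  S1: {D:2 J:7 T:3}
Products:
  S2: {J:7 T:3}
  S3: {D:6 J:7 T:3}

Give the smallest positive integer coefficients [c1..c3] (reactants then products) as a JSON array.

D: 3·2 = 6 | 2·0+1·6 = 6
J: 3·7 = 21 | 2·7+1·7 = 21
T: 3·3 = 9 | 2·3+1·3 = 9
gcd(3,2,1) = 1

Coefficients: [3, 2, 1]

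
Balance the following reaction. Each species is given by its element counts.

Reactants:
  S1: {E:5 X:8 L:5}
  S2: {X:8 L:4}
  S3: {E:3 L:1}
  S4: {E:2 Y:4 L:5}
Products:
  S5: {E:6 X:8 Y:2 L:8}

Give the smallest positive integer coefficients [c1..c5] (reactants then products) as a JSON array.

E: 1·5+3·0+5·3+2·2 = 24 | 4·6 = 24
X: 1·8+3·8+5·0+2·0 = 32 | 4·8 = 32
Y: 1·0+3·0+5·0+2·4 = 8 | 4·2 = 8
L: 1·5+3·4+5·1+2·5 = 32 | 4·8 = 32
gcd(1,3,5,2,4) = 1

Coefficients: [1, 3, 5, 2, 4]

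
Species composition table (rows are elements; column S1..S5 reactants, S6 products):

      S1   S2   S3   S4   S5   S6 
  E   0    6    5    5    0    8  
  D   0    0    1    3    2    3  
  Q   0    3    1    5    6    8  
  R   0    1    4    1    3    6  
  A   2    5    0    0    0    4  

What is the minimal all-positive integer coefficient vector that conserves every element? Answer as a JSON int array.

E: 3·0+2·6+3·5+1·5+3·0 = 32 | 4·8 = 32
D: 3·0+2·0+3·1+1·3+3·2 = 12 | 4·3 = 12
Q: 3·0+2·3+3·1+1·5+3·6 = 32 | 4·8 = 32
R: 3·0+2·1+3·4+1·1+3·3 = 24 | 4·6 = 24
A: 3·2+2·5+3·0+1·0+3·0 = 16 | 4·4 = 16
gcd(3,2,3,1,3,4) = 1

Coefficients: [3, 2, 3, 1, 3, 4]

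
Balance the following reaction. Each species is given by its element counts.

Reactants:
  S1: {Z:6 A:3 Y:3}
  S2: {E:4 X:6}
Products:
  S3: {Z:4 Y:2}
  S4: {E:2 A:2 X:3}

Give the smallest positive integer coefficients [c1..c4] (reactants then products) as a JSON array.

Coefficients: [4, 3, 6, 6]

Z: 4·6+3·0 = 24 | 6·4+6·0 = 24
E: 4·0+3·4 = 12 | 6·0+6·2 = 12
A: 4·3+3·0 = 12 | 6·0+6·2 = 12
Y: 4·3+3·0 = 12 | 6·2+6·0 = 12
X: 4·0+3·6 = 18 | 6·0+6·3 = 18
gcd(4,3,6,6) = 1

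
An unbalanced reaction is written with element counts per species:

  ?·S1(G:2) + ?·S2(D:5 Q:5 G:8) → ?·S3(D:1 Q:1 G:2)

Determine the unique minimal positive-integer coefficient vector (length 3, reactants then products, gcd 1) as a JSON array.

D: 1·0+1·5 = 5 | 5·1 = 5
Q: 1·0+1·5 = 5 | 5·1 = 5
G: 1·2+1·8 = 10 | 5·2 = 10
gcd(1,1,5) = 1

Coefficients: [1, 1, 5]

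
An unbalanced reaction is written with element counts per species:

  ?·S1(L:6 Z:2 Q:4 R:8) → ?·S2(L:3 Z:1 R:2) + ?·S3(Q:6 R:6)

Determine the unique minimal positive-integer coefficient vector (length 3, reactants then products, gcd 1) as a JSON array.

Coefficients: [3, 6, 2]

L: 3·6 = 18 | 6·3+2·0 = 18
Z: 3·2 = 6 | 6·1+2·0 = 6
Q: 3·4 = 12 | 6·0+2·6 = 12
R: 3·8 = 24 | 6·2+2·6 = 24
gcd(3,6,2) = 1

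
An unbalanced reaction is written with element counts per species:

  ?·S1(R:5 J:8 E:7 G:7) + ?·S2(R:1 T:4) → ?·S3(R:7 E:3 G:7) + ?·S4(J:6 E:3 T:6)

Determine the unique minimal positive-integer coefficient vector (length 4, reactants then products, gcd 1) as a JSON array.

R: 3·5+6·1 = 21 | 3·7+4·0 = 21
J: 3·8+6·0 = 24 | 3·0+4·6 = 24
E: 3·7+6·0 = 21 | 3·3+4·3 = 21
G: 3·7+6·0 = 21 | 3·7+4·0 = 21
T: 3·0+6·4 = 24 | 3·0+4·6 = 24
gcd(3,6,3,4) = 1

Coefficients: [3, 6, 3, 4]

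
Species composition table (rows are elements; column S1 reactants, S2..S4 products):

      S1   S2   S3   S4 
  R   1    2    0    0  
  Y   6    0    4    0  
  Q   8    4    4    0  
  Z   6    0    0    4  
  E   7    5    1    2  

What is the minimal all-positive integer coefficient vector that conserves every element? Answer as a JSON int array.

Coefficients: [2, 1, 3, 3]

R: 2·1 = 2 | 1·2+3·0+3·0 = 2
Y: 2·6 = 12 | 1·0+3·4+3·0 = 12
Q: 2·8 = 16 | 1·4+3·4+3·0 = 16
Z: 2·6 = 12 | 1·0+3·0+3·4 = 12
E: 2·7 = 14 | 1·5+3·1+3·2 = 14
gcd(2,1,3,3) = 1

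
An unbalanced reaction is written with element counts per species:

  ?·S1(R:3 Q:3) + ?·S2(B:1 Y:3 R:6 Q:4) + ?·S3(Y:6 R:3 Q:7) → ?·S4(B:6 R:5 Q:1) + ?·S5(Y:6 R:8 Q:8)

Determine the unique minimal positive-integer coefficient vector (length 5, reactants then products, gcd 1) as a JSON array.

B: 1·0+6·1+2·0 = 6 | 1·6+5·0 = 6
Y: 1·0+6·3+2·6 = 30 | 1·0+5·6 = 30
R: 1·3+6·6+2·3 = 45 | 1·5+5·8 = 45
Q: 1·3+6·4+2·7 = 41 | 1·1+5·8 = 41
gcd(1,6,2,1,5) = 1

Coefficients: [1, 6, 2, 1, 5]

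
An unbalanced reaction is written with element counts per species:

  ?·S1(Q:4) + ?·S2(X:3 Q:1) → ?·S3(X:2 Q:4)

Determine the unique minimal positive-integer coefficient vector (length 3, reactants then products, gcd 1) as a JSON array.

X: 5·0+4·3 = 12 | 6·2 = 12
Q: 5·4+4·1 = 24 | 6·4 = 24
gcd(5,4,6) = 1

Coefficients: [5, 4, 6]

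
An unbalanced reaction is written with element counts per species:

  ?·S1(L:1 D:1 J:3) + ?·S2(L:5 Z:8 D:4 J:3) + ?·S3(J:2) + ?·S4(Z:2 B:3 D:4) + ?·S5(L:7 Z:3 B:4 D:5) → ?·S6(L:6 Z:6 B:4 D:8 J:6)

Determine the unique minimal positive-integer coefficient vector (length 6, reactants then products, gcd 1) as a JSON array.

Coefficients: [6, 2, 3, 4, 2, 5]

L: 6·1+2·5+3·0+4·0+2·7 = 30 | 5·6 = 30
Z: 6·0+2·8+3·0+4·2+2·3 = 30 | 5·6 = 30
B: 6·0+2·0+3·0+4·3+2·4 = 20 | 5·4 = 20
D: 6·1+2·4+3·0+4·4+2·5 = 40 | 5·8 = 40
J: 6·3+2·3+3·2+4·0+2·0 = 30 | 5·6 = 30
gcd(6,2,3,4,2,5) = 1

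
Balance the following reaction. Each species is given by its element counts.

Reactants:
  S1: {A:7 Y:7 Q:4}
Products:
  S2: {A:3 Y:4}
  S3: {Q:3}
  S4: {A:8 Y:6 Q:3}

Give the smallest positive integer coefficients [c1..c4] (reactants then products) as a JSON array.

A: 6·7 = 42 | 6·3+5·0+3·8 = 42
Y: 6·7 = 42 | 6·4+5·0+3·6 = 42
Q: 6·4 = 24 | 6·0+5·3+3·3 = 24
gcd(6,6,5,3) = 1

Coefficients: [6, 6, 5, 3]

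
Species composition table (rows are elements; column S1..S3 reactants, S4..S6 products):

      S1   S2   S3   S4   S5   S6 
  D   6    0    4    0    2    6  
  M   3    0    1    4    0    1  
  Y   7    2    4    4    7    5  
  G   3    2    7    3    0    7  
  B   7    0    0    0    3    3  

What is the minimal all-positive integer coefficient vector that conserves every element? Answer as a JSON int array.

Coefficients: [3, 2, 5, 2, 1, 6]

D: 3·6+2·0+5·4 = 38 | 2·0+1·2+6·6 = 38
M: 3·3+2·0+5·1 = 14 | 2·4+1·0+6·1 = 14
Y: 3·7+2·2+5·4 = 45 | 2·4+1·7+6·5 = 45
G: 3·3+2·2+5·7 = 48 | 2·3+1·0+6·7 = 48
B: 3·7+2·0+5·0 = 21 | 2·0+1·3+6·3 = 21
gcd(3,2,5,2,1,6) = 1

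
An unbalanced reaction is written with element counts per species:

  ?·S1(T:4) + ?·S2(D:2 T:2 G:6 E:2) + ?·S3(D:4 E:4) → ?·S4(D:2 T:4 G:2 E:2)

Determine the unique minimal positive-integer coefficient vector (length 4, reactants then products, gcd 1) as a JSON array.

Coefficients: [5, 2, 2, 6]

D: 5·0+2·2+2·4 = 12 | 6·2 = 12
T: 5·4+2·2+2·0 = 24 | 6·4 = 24
G: 5·0+2·6+2·0 = 12 | 6·2 = 12
E: 5·0+2·2+2·4 = 12 | 6·2 = 12
gcd(5,2,2,6) = 1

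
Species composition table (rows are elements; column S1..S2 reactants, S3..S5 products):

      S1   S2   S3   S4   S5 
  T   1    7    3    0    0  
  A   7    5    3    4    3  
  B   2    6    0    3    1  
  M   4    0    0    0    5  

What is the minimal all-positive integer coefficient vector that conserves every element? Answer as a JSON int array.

T: 5·1+1·7 = 12 | 4·3+4·0+4·0 = 12
A: 5·7+1·5 = 40 | 4·3+4·4+4·3 = 40
B: 5·2+1·6 = 16 | 4·0+4·3+4·1 = 16
M: 5·4+1·0 = 20 | 4·0+4·0+4·5 = 20
gcd(5,1,4,4,4) = 1

Coefficients: [5, 1, 4, 4, 4]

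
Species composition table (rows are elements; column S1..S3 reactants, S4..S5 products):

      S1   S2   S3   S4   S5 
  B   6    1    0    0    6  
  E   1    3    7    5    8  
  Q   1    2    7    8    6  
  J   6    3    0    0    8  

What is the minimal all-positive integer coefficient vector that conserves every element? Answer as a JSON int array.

B: 5·6+6·1+5·0 = 36 | 2·0+6·6 = 36
E: 5·1+6·3+5·7 = 58 | 2·5+6·8 = 58
Q: 5·1+6·2+5·7 = 52 | 2·8+6·6 = 52
J: 5·6+6·3+5·0 = 48 | 2·0+6·8 = 48
gcd(5,6,5,2,6) = 1

Coefficients: [5, 6, 5, 2, 6]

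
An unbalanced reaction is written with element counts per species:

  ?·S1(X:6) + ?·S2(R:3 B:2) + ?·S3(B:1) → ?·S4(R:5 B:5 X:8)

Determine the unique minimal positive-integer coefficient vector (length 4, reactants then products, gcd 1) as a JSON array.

R: 4·0+5·3+5·0 = 15 | 3·5 = 15
B: 4·0+5·2+5·1 = 15 | 3·5 = 15
X: 4·6+5·0+5·0 = 24 | 3·8 = 24
gcd(4,5,5,3) = 1

Coefficients: [4, 5, 5, 3]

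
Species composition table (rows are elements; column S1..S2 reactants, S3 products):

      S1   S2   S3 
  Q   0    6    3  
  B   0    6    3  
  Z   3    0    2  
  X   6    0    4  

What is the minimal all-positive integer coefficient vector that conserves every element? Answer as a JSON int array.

Coefficients: [4, 3, 6]

Q: 4·0+3·6 = 18 | 6·3 = 18
B: 4·0+3·6 = 18 | 6·3 = 18
Z: 4·3+3·0 = 12 | 6·2 = 12
X: 4·6+3·0 = 24 | 6·4 = 24
gcd(4,3,6) = 1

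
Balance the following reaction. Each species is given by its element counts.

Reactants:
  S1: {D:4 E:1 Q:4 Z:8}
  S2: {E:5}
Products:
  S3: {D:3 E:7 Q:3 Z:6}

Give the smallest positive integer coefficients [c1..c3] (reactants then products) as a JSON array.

Coefficients: [3, 5, 4]

D: 3·4+5·0 = 12 | 4·3 = 12
E: 3·1+5·5 = 28 | 4·7 = 28
Q: 3·4+5·0 = 12 | 4·3 = 12
Z: 3·8+5·0 = 24 | 4·6 = 24
gcd(3,5,4) = 1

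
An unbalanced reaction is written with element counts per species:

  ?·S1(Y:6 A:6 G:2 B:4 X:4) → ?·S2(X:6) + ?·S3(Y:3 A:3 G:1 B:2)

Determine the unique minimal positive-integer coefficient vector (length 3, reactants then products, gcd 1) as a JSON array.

Y: 3·6 = 18 | 2·0+6·3 = 18
A: 3·6 = 18 | 2·0+6·3 = 18
G: 3·2 = 6 | 2·0+6·1 = 6
B: 3·4 = 12 | 2·0+6·2 = 12
X: 3·4 = 12 | 2·6+6·0 = 12
gcd(3,2,6) = 1

Coefficients: [3, 2, 6]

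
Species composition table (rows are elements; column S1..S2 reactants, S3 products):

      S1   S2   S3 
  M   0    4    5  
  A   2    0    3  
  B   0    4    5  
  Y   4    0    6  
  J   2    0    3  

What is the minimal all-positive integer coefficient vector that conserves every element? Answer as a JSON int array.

M: 6·0+5·4 = 20 | 4·5 = 20
A: 6·2+5·0 = 12 | 4·3 = 12
B: 6·0+5·4 = 20 | 4·5 = 20
Y: 6·4+5·0 = 24 | 4·6 = 24
J: 6·2+5·0 = 12 | 4·3 = 12
gcd(6,5,4) = 1

Coefficients: [6, 5, 4]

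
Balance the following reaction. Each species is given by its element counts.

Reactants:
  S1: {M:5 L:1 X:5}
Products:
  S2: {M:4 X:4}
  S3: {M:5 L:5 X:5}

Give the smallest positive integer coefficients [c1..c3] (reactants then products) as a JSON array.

Coefficients: [5, 5, 1]

M: 5·5 = 25 | 5·4+1·5 = 25
L: 5·1 = 5 | 5·0+1·5 = 5
X: 5·5 = 25 | 5·4+1·5 = 25
gcd(5,5,1) = 1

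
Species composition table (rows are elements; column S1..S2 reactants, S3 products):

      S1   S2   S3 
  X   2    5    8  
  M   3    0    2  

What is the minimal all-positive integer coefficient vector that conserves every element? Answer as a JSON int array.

X: 2·2+4·5 = 24 | 3·8 = 24
M: 2·3+4·0 = 6 | 3·2 = 6
gcd(2,4,3) = 1

Coefficients: [2, 4, 3]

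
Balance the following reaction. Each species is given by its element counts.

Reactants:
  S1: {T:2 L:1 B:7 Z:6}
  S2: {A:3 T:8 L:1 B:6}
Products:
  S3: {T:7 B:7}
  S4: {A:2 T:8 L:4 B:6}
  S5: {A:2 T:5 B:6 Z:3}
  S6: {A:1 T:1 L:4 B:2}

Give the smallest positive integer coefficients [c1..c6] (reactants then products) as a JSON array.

A: 3·0+5·3 = 15 | 1·0+1·2+6·2+1·1 = 15
T: 3·2+5·8 = 46 | 1·7+1·8+6·5+1·1 = 46
L: 3·1+5·1 = 8 | 1·0+1·4+6·0+1·4 = 8
B: 3·7+5·6 = 51 | 1·7+1·6+6·6+1·2 = 51
Z: 3·6+5·0 = 18 | 1·0+1·0+6·3+1·0 = 18
gcd(3,5,1,1,6,1) = 1

Coefficients: [3, 5, 1, 1, 6, 1]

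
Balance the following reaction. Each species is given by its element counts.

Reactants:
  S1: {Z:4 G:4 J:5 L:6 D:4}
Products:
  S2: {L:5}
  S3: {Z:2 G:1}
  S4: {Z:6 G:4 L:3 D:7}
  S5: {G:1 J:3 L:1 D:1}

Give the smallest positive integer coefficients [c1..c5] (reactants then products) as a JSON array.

Z: 3·4 = 12 | 2·0+3·2+1·6+5·0 = 12
G: 3·4 = 12 | 2·0+3·1+1·4+5·1 = 12
J: 3·5 = 15 | 2·0+3·0+1·0+5·3 = 15
L: 3·6 = 18 | 2·5+3·0+1·3+5·1 = 18
D: 3·4 = 12 | 2·0+3·0+1·7+5·1 = 12
gcd(3,2,3,1,5) = 1

Coefficients: [3, 2, 3, 1, 5]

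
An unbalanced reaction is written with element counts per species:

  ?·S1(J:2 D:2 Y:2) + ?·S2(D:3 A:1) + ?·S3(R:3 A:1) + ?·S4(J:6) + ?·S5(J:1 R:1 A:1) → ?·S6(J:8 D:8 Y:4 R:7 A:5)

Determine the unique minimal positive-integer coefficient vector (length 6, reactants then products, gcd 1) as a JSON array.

J: 6·2+4·0+5·0+1·6+6·1 = 24 | 3·8 = 24
D: 6·2+4·3+5·0+1·0+6·0 = 24 | 3·8 = 24
Y: 6·2+4·0+5·0+1·0+6·0 = 12 | 3·4 = 12
R: 6·0+4·0+5·3+1·0+6·1 = 21 | 3·7 = 21
A: 6·0+4·1+5·1+1·0+6·1 = 15 | 3·5 = 15
gcd(6,4,5,1,6,3) = 1

Coefficients: [6, 4, 5, 1, 6, 3]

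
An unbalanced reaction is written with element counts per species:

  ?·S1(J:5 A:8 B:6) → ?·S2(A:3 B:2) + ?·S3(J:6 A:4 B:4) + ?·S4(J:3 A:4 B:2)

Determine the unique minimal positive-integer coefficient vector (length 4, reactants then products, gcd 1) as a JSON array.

Coefficients: [3, 4, 2, 1]

J: 3·5 = 15 | 4·0+2·6+1·3 = 15
A: 3·8 = 24 | 4·3+2·4+1·4 = 24
B: 3·6 = 18 | 4·2+2·4+1·2 = 18
gcd(3,4,2,1) = 1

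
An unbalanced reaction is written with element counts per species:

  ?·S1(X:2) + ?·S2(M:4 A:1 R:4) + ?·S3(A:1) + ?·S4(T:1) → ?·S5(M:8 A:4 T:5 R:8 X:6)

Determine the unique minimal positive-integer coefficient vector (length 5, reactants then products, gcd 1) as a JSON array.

M: 3·0+2·4+2·0+5·0 = 8 | 1·8 = 8
A: 3·0+2·1+2·1+5·0 = 4 | 1·4 = 4
T: 3·0+2·0+2·0+5·1 = 5 | 1·5 = 5
R: 3·0+2·4+2·0+5·0 = 8 | 1·8 = 8
X: 3·2+2·0+2·0+5·0 = 6 | 1·6 = 6
gcd(3,2,2,5,1) = 1

Coefficients: [3, 2, 2, 5, 1]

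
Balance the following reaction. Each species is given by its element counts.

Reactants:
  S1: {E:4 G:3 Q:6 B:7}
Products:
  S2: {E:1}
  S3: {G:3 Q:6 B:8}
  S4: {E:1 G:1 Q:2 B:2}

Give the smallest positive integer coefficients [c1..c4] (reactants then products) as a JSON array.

E: 2·4 = 8 | 5·1+1·0+3·1 = 8
G: 2·3 = 6 | 5·0+1·3+3·1 = 6
Q: 2·6 = 12 | 5·0+1·6+3·2 = 12
B: 2·7 = 14 | 5·0+1·8+3·2 = 14
gcd(2,5,1,3) = 1

Coefficients: [2, 5, 1, 3]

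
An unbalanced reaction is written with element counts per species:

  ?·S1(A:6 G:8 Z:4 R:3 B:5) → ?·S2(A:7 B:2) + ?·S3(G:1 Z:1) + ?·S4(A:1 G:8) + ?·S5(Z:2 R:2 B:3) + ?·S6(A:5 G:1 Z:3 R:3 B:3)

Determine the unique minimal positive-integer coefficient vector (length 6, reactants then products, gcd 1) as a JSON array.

Coefficients: [6, 3, 6, 5, 6, 2]

A: 6·6 = 36 | 3·7+6·0+5·1+6·0+2·5 = 36
G: 6·8 = 48 | 3·0+6·1+5·8+6·0+2·1 = 48
Z: 6·4 = 24 | 3·0+6·1+5·0+6·2+2·3 = 24
R: 6·3 = 18 | 3·0+6·0+5·0+6·2+2·3 = 18
B: 6·5 = 30 | 3·2+6·0+5·0+6·3+2·3 = 30
gcd(6,3,6,5,6,2) = 1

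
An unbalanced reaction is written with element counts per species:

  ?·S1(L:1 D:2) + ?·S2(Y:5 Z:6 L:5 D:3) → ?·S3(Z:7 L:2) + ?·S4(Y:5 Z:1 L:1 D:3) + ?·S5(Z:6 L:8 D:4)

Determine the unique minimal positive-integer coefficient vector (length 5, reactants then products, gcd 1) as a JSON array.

Y: 6·0+5·5 = 25 | 1·0+5·5+3·0 = 25
Z: 6·0+5·6 = 30 | 1·7+5·1+3·6 = 30
L: 6·1+5·5 = 31 | 1·2+5·1+3·8 = 31
D: 6·2+5·3 = 27 | 1·0+5·3+3·4 = 27
gcd(6,5,1,5,3) = 1

Coefficients: [6, 5, 1, 5, 3]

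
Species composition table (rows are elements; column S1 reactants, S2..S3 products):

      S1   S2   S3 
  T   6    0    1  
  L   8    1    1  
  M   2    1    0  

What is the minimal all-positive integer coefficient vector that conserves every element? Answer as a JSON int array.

Coefficients: [1, 2, 6]

T: 1·6 = 6 | 2·0+6·1 = 6
L: 1·8 = 8 | 2·1+6·1 = 8
M: 1·2 = 2 | 2·1+6·0 = 2
gcd(1,2,6) = 1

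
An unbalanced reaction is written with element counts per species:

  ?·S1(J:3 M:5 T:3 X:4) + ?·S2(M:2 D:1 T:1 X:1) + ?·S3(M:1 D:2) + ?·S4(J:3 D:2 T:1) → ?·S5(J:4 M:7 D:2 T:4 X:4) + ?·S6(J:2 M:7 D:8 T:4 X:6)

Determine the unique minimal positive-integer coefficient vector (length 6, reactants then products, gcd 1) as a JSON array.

Coefficients: [4, 6, 3, 2, 4, 1]

J: 4·3+6·0+3·0+2·3 = 18 | 4·4+1·2 = 18
M: 4·5+6·2+3·1+2·0 = 35 | 4·7+1·7 = 35
D: 4·0+6·1+3·2+2·2 = 16 | 4·2+1·8 = 16
T: 4·3+6·1+3·0+2·1 = 20 | 4·4+1·4 = 20
X: 4·4+6·1+3·0+2·0 = 22 | 4·4+1·6 = 22
gcd(4,6,3,2,4,1) = 1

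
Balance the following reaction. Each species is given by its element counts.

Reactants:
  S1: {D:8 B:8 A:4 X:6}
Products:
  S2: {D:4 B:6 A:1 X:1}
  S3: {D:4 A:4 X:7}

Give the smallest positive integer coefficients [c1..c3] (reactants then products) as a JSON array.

D: 3·8 = 24 | 4·4+2·4 = 24
B: 3·8 = 24 | 4·6+2·0 = 24
A: 3·4 = 12 | 4·1+2·4 = 12
X: 3·6 = 18 | 4·1+2·7 = 18
gcd(3,4,2) = 1

Coefficients: [3, 4, 2]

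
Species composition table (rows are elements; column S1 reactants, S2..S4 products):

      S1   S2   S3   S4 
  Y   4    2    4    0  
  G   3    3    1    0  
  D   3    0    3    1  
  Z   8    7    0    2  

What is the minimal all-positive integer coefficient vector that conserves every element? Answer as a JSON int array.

Coefficients: [5, 4, 3, 6]

Y: 5·4 = 20 | 4·2+3·4+6·0 = 20
G: 5·3 = 15 | 4·3+3·1+6·0 = 15
D: 5·3 = 15 | 4·0+3·3+6·1 = 15
Z: 5·8 = 40 | 4·7+3·0+6·2 = 40
gcd(5,4,3,6) = 1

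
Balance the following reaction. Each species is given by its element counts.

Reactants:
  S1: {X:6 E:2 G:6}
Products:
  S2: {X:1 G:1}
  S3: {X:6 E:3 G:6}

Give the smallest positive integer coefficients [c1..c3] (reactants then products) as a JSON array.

X: 3·6 = 18 | 6·1+2·6 = 18
E: 3·2 = 6 | 6·0+2·3 = 6
G: 3·6 = 18 | 6·1+2·6 = 18
gcd(3,6,2) = 1

Coefficients: [3, 6, 2]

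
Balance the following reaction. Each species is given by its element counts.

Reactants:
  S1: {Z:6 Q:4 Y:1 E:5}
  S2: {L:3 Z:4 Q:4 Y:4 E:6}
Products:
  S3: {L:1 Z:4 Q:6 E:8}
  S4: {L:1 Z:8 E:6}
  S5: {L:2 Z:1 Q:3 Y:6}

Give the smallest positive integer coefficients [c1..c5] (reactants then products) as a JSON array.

L: 4·0+5·3 = 15 | 4·1+3·1+4·2 = 15
Z: 4·6+5·4 = 44 | 4·4+3·8+4·1 = 44
Q: 4·4+5·4 = 36 | 4·6+3·0+4·3 = 36
Y: 4·1+5·4 = 24 | 4·0+3·0+4·6 = 24
E: 4·5+5·6 = 50 | 4·8+3·6+4·0 = 50
gcd(4,5,4,3,4) = 1

Coefficients: [4, 5, 4, 3, 4]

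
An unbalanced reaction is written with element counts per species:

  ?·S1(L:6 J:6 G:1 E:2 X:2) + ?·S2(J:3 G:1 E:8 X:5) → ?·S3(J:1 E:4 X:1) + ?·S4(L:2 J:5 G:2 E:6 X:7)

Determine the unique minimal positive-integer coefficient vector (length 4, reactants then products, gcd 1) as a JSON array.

Coefficients: [1, 5, 6, 3]

L: 1·6+5·0 = 6 | 6·0+3·2 = 6
J: 1·6+5·3 = 21 | 6·1+3·5 = 21
G: 1·1+5·1 = 6 | 6·0+3·2 = 6
E: 1·2+5·8 = 42 | 6·4+3·6 = 42
X: 1·2+5·5 = 27 | 6·1+3·7 = 27
gcd(1,5,6,3) = 1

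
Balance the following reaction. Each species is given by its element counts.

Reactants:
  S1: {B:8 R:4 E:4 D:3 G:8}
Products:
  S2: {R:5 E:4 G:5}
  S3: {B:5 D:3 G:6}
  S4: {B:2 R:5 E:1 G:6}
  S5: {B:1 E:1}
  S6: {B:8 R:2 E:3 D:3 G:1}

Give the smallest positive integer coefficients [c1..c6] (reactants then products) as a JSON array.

Coefficients: [3, 1, 2, 1, 4, 1]

B: 3·8 = 24 | 1·0+2·5+1·2+4·1+1·8 = 24
R: 3·4 = 12 | 1·5+2·0+1·5+4·0+1·2 = 12
E: 3·4 = 12 | 1·4+2·0+1·1+4·1+1·3 = 12
D: 3·3 = 9 | 1·0+2·3+1·0+4·0+1·3 = 9
G: 3·8 = 24 | 1·5+2·6+1·6+4·0+1·1 = 24
gcd(3,1,2,1,4,1) = 1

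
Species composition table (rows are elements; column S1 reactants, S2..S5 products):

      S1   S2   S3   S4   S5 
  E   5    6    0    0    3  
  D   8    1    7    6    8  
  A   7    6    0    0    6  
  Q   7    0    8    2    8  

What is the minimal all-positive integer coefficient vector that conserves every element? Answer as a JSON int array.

Coefficients: [6, 3, 1, 1, 4]

E: 6·5 = 30 | 3·6+1·0+1·0+4·3 = 30
D: 6·8 = 48 | 3·1+1·7+1·6+4·8 = 48
A: 6·7 = 42 | 3·6+1·0+1·0+4·6 = 42
Q: 6·7 = 42 | 3·0+1·8+1·2+4·8 = 42
gcd(6,3,1,1,4) = 1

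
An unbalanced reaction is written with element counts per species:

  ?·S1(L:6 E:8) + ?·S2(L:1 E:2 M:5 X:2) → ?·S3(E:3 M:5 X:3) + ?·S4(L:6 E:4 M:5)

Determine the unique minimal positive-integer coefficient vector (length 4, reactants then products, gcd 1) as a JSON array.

Coefficients: [1, 6, 4, 2]

L: 1·6+6·1 = 12 | 4·0+2·6 = 12
E: 1·8+6·2 = 20 | 4·3+2·4 = 20
M: 1·0+6·5 = 30 | 4·5+2·5 = 30
X: 1·0+6·2 = 12 | 4·3+2·0 = 12
gcd(1,6,4,2) = 1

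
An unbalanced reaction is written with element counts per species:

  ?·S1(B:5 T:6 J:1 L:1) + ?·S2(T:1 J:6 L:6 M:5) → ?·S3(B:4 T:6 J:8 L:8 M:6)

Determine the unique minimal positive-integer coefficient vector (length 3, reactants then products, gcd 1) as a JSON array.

B: 4·5+6·0 = 20 | 5·4 = 20
T: 4·6+6·1 = 30 | 5·6 = 30
J: 4·1+6·6 = 40 | 5·8 = 40
L: 4·1+6·6 = 40 | 5·8 = 40
M: 4·0+6·5 = 30 | 5·6 = 30
gcd(4,6,5) = 1

Coefficients: [4, 6, 5]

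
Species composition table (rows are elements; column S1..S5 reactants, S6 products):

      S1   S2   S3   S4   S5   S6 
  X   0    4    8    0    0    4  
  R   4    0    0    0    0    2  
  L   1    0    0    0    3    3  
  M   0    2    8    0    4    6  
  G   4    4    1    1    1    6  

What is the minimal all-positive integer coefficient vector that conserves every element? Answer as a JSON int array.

X: 3·0+4·4+1·8+2·0+5·0 = 24 | 6·4 = 24
R: 3·4+4·0+1·0+2·0+5·0 = 12 | 6·2 = 12
L: 3·1+4·0+1·0+2·0+5·3 = 18 | 6·3 = 18
M: 3·0+4·2+1·8+2·0+5·4 = 36 | 6·6 = 36
G: 3·4+4·4+1·1+2·1+5·1 = 36 | 6·6 = 36
gcd(3,4,1,2,5,6) = 1

Coefficients: [3, 4, 1, 2, 5, 6]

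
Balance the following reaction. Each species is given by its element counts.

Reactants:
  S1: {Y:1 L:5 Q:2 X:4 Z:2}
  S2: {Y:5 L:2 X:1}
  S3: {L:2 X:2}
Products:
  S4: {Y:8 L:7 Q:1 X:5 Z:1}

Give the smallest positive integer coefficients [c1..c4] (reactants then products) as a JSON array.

Coefficients: [2, 6, 3, 4]

Y: 2·1+6·5+3·0 = 32 | 4·8 = 32
L: 2·5+6·2+3·2 = 28 | 4·7 = 28
Q: 2·2+6·0+3·0 = 4 | 4·1 = 4
X: 2·4+6·1+3·2 = 20 | 4·5 = 20
Z: 2·2+6·0+3·0 = 4 | 4·1 = 4
gcd(2,6,3,4) = 1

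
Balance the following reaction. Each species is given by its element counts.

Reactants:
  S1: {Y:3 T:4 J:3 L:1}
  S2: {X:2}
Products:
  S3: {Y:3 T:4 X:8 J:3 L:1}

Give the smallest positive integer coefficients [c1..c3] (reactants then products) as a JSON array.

Y: 1·3+4·0 = 3 | 1·3 = 3
T: 1·4+4·0 = 4 | 1·4 = 4
X: 1·0+4·2 = 8 | 1·8 = 8
J: 1·3+4·0 = 3 | 1·3 = 3
L: 1·1+4·0 = 1 | 1·1 = 1
gcd(1,4,1) = 1

Coefficients: [1, 4, 1]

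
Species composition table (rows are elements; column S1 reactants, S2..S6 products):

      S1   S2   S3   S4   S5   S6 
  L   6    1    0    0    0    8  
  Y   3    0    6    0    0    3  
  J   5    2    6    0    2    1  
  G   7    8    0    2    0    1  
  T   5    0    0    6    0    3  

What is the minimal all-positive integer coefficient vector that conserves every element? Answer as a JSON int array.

Coefficients: [6, 4, 1, 3, 6, 4]

L: 6·6 = 36 | 4·1+1·0+3·0+6·0+4·8 = 36
Y: 6·3 = 18 | 4·0+1·6+3·0+6·0+4·3 = 18
J: 6·5 = 30 | 4·2+1·6+3·0+6·2+4·1 = 30
G: 6·7 = 42 | 4·8+1·0+3·2+6·0+4·1 = 42
T: 6·5 = 30 | 4·0+1·0+3·6+6·0+4·3 = 30
gcd(6,4,1,3,6,4) = 1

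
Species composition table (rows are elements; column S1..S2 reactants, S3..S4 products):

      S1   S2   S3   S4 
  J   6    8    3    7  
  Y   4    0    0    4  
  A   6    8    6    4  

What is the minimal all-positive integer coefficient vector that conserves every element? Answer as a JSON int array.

J: 2·6+1·8 = 20 | 2·3+2·7 = 20
Y: 2·4+1·0 = 8 | 2·0+2·4 = 8
A: 2·6+1·8 = 20 | 2·6+2·4 = 20
gcd(2,1,2,2) = 1

Coefficients: [2, 1, 2, 2]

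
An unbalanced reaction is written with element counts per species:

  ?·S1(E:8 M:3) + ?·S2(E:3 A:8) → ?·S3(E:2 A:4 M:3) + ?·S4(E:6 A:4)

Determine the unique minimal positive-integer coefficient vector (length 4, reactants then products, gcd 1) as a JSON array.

Coefficients: [3, 4, 3, 5]

E: 3·8+4·3 = 36 | 3·2+5·6 = 36
A: 3·0+4·8 = 32 | 3·4+5·4 = 32
M: 3·3+4·0 = 9 | 3·3+5·0 = 9
gcd(3,4,3,5) = 1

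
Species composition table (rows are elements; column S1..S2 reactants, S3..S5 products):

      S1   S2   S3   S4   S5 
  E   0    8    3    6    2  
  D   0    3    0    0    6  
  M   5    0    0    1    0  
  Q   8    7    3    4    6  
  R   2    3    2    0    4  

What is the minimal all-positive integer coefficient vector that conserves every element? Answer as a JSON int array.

Coefficients: [1, 6, 4, 5, 3]

E: 1·0+6·8 = 48 | 4·3+5·6+3·2 = 48
D: 1·0+6·3 = 18 | 4·0+5·0+3·6 = 18
M: 1·5+6·0 = 5 | 4·0+5·1+3·0 = 5
Q: 1·8+6·7 = 50 | 4·3+5·4+3·6 = 50
R: 1·2+6·3 = 20 | 4·2+5·0+3·4 = 20
gcd(1,6,4,5,3) = 1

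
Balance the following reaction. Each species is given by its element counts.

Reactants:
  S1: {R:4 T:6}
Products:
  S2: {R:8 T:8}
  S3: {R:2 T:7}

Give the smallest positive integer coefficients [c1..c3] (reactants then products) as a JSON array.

Coefficients: [5, 2, 2]

R: 5·4 = 20 | 2·8+2·2 = 20
T: 5·6 = 30 | 2·8+2·7 = 30
gcd(5,2,2) = 1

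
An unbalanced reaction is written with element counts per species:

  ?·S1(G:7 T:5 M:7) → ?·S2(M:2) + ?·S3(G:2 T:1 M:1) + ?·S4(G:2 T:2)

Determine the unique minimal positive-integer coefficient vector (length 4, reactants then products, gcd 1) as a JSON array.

Coefficients: [2, 5, 4, 3]

G: 2·7 = 14 | 5·0+4·2+3·2 = 14
T: 2·5 = 10 | 5·0+4·1+3·2 = 10
M: 2·7 = 14 | 5·2+4·1+3·0 = 14
gcd(2,5,4,3) = 1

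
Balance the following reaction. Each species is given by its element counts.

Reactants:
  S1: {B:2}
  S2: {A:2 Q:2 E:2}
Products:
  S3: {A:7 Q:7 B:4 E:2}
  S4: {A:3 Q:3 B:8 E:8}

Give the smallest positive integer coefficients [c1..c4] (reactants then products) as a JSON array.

A: 6·0+5·2 = 10 | 1·7+1·3 = 10
Q: 6·0+5·2 = 10 | 1·7+1·3 = 10
B: 6·2+5·0 = 12 | 1·4+1·8 = 12
E: 6·0+5·2 = 10 | 1·2+1·8 = 10
gcd(6,5,1,1) = 1

Coefficients: [6, 5, 1, 1]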